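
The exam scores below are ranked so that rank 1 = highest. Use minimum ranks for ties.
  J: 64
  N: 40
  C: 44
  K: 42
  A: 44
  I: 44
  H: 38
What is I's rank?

Sorted (descending): 64, 44, 44, 44, 42, 40, 38
The 3 values of 44 occupy positions 2–4 → each gets rank 2.
I has value 44 → rank 2.

2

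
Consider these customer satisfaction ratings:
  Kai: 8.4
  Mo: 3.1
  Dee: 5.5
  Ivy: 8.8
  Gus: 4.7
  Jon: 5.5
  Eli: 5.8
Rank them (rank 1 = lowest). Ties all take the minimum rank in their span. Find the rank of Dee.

3

Sorted (ascending): 3.1, 4.7, 5.5, 5.5, 5.8, 8.4, 8.8
The 2 values of 5.5 occupy positions 3–4 → each gets rank 3.
Dee has value 5.5 → rank 3.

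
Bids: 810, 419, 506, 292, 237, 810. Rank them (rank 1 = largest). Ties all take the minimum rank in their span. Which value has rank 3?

506

Sorted (descending): 810, 810, 506, 419, 292, 237
The 2 values of 810 occupy positions 1–2 → each gets rank 1.
Rank 3 → value 506.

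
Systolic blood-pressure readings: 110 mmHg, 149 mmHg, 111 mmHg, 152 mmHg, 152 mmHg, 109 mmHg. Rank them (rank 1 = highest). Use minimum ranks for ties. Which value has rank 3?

Sorted (descending): 152, 152, 149, 111, 110, 109
The 2 values of 152 occupy positions 1–2 → each gets rank 1.
Rank 3 → value 149.

149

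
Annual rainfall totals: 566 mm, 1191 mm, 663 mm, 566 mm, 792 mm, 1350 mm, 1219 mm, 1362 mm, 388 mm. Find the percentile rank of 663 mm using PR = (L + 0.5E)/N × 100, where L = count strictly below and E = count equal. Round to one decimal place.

N = 9.
Strictly below 663: 3. Equal to 663: 1.
PR = (3 + 0.5·1)/9 × 100 = 38.9

38.9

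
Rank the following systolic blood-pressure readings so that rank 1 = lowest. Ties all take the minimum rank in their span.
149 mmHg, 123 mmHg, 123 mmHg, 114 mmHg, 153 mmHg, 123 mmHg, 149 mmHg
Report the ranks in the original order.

Sorted (ascending): 114, 123, 123, 123, 149, 149, 153
The 3 values of 123 occupy positions 2–4 → each gets rank 2.
The 2 values of 149 occupy positions 5–6 → each gets rank 5.

5, 2, 2, 1, 7, 2, 5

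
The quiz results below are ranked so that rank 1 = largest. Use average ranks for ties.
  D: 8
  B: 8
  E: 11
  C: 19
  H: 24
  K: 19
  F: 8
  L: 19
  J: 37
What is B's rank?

8

Sorted (descending): 37, 24, 19, 19, 19, 11, 8, 8, 8
The 3 values of 19 occupy positions 3–5 → average rank 4.
The 3 values of 8 occupy positions 7–9 → average rank 8.
B has value 8 → rank 8.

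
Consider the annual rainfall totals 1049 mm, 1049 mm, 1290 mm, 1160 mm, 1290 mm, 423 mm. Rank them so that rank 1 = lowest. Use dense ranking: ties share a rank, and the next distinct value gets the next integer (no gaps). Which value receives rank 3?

1160

Sorted (ascending): 423, 1049, 1049, 1160, 1290, 1290
The 2 values of 1049 share dense rank 2.
The 2 values of 1290 share dense rank 4.
Remaining distinct values take the next consecutive integers.
Rank 3 → value 1160.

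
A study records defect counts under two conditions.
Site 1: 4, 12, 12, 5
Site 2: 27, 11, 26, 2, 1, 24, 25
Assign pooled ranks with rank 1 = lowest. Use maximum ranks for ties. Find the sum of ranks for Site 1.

21

Sorted (ascending): 1, 2, 4, 5, 11, 12, 12, 24, 25, 26, 27
The 2 values of 12 occupy positions 6–7 → each gets rank 7.
Site 1 values → pooled ranks: 4→3, 12→7, 12→7, 5→4
Rank sum = 3 + 7 + 7 + 4 = 21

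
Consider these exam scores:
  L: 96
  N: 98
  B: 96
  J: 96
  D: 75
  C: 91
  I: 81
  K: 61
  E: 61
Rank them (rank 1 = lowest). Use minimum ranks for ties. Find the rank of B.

6

Sorted (ascending): 61, 61, 75, 81, 91, 96, 96, 96, 98
The 2 values of 61 occupy positions 1–2 → each gets rank 1.
The 3 values of 96 occupy positions 6–8 → each gets rank 6.
B has value 96 → rank 6.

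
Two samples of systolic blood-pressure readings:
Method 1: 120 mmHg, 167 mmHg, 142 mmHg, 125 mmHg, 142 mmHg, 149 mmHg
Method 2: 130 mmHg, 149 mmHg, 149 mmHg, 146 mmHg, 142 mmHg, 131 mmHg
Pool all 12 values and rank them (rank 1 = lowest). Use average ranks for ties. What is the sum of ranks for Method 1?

37

Sorted (ascending): 120, 125, 130, 131, 142, 142, 142, 146, 149, 149, 149, 167
The 3 values of 142 occupy positions 5–7 → average rank 6.
The 3 values of 149 occupy positions 9–11 → average rank 10.
Method 1 values → pooled ranks: 120→1, 167→12, 142→6, 125→2, 142→6, 149→10
Rank sum = 1 + 12 + 6 + 2 + 6 + 10 = 37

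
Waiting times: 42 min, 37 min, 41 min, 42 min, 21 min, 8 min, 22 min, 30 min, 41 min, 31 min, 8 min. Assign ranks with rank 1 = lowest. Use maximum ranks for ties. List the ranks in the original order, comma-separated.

11, 7, 9, 11, 3, 2, 4, 5, 9, 6, 2

Sorted (ascending): 8, 8, 21, 22, 30, 31, 37, 41, 41, 42, 42
The 2 values of 8 occupy positions 1–2 → each gets rank 2.
The 2 values of 41 occupy positions 8–9 → each gets rank 9.
The 2 values of 42 occupy positions 10–11 → each gets rank 11.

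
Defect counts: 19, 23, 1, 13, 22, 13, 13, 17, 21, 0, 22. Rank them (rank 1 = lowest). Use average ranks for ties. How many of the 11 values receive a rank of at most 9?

8

Sorted (ascending): 0, 1, 13, 13, 13, 17, 19, 21, 22, 22, 23
The 3 values of 13 occupy positions 3–5 → average rank 4.
The 2 values of 22 occupy positions 9–10 → average rank (9+10)/2 = 9.5.
Ranks ≤ 9: {1, 2, 4, 4, 4, 6, 7, 8} → 8 values.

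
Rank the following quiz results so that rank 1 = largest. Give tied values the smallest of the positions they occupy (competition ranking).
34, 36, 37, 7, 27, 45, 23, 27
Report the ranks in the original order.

Sorted (descending): 45, 37, 36, 34, 27, 27, 23, 7
The 2 values of 27 occupy positions 5–6 → each gets rank 5.

4, 3, 2, 8, 5, 1, 7, 5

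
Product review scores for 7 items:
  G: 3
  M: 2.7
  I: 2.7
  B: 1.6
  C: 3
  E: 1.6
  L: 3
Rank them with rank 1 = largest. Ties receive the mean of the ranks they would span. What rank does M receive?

Sorted (descending): 3, 3, 3, 2.7, 2.7, 1.6, 1.6
The 3 values of 3 occupy positions 1–3 → average rank 2.
The 2 values of 2.7 occupy positions 4–5 → average rank (4+5)/2 = 4.5.
The 2 values of 1.6 occupy positions 6–7 → average rank (6+7)/2 = 6.5.
M has value 2.7 → rank 4.5.

4.5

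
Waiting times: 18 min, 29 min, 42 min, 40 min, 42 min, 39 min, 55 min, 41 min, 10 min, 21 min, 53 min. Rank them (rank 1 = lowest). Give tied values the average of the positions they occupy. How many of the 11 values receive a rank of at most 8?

7

Sorted (ascending): 10, 18, 21, 29, 39, 40, 41, 42, 42, 53, 55
The 2 values of 42 occupy positions 8–9 → average rank (8+9)/2 = 8.5.
Ranks ≤ 8: {1, 2, 3, 4, 5, 6, 7} → 7 values.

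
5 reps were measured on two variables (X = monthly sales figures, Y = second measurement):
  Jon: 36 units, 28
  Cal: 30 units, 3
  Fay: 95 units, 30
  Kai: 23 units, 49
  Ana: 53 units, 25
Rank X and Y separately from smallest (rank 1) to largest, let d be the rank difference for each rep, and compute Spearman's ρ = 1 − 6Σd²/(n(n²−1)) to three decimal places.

Ranks of variable 1: 3, 2, 5, 1, 4
Ranks of variable 2: 3, 1, 4, 5, 2
d = r₁ − r₂: 0, 1, 1, -4, 2
d²: 0, 1, 1, 16, 4; Σd² = 22
ρ = 1 − 6·22/(5·24) = 1 − 132/120 = -0.100

-0.100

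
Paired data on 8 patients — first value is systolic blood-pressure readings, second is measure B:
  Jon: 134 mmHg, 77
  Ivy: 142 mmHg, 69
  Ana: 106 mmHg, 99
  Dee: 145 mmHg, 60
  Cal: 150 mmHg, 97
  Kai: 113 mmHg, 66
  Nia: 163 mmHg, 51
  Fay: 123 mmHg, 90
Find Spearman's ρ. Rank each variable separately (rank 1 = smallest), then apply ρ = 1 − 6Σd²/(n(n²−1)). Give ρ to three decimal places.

-0.500

Ranks of variable 1: 4, 5, 1, 6, 7, 2, 8, 3
Ranks of variable 2: 5, 4, 8, 2, 7, 3, 1, 6
d = r₁ − r₂: -1, 1, -7, 4, 0, -1, 7, -3
d²: 1, 1, 49, 16, 0, 1, 49, 9; Σd² = 126
ρ = 1 − 6·126/(8·63) = 1 − 756/504 = -0.500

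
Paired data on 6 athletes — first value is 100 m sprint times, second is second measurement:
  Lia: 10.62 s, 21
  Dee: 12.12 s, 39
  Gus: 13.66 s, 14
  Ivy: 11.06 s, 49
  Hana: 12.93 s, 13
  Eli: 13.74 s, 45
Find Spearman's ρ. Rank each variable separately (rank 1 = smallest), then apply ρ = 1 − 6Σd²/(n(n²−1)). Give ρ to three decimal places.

Ranks of variable 1: 1, 3, 5, 2, 4, 6
Ranks of variable 2: 3, 4, 2, 6, 1, 5
d = r₁ − r₂: -2, -1, 3, -4, 3, 1
d²: 4, 1, 9, 16, 9, 1; Σd² = 40
ρ = 1 − 6·40/(6·35) = 1 − 240/210 = -0.143

-0.143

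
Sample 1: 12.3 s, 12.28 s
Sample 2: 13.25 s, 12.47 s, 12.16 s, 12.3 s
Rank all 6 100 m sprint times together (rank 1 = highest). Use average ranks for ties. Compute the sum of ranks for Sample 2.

Sorted (descending): 13.25, 12.47, 12.3, 12.3, 12.28, 12.16
The 2 values of 12.3 occupy positions 3–4 → average rank (3+4)/2 = 3.5.
Sample 2 values → pooled ranks: 13.25→1, 12.47→2, 12.16→6, 12.3→3.5
Rank sum = 1 + 2 + 6 + 3.5 = 12.5

12.5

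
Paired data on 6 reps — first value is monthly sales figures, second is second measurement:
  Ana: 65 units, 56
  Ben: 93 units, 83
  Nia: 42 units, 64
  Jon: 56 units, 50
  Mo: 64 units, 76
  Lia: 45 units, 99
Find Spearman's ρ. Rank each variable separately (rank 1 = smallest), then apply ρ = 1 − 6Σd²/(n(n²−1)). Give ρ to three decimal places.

Ranks of variable 1: 5, 6, 1, 3, 4, 2
Ranks of variable 2: 2, 5, 3, 1, 4, 6
d = r₁ − r₂: 3, 1, -2, 2, 0, -4
d²: 9, 1, 4, 4, 0, 16; Σd² = 34
ρ = 1 − 6·34/(6·35) = 1 − 204/210 = 0.029

0.029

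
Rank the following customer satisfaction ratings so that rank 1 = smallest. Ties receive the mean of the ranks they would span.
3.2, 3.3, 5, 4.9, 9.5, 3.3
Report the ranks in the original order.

Sorted (ascending): 3.2, 3.3, 3.3, 4.9, 5, 9.5
The 2 values of 3.3 occupy positions 2–3 → average rank (2+3)/2 = 2.5.

1, 2.5, 5, 4, 6, 2.5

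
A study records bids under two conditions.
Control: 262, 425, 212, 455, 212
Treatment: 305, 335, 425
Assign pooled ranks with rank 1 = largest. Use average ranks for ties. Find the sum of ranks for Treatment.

11.5

Sorted (descending): 455, 425, 425, 335, 305, 262, 212, 212
The 2 values of 425 occupy positions 2–3 → average rank (2+3)/2 = 2.5.
The 2 values of 212 occupy positions 7–8 → average rank (7+8)/2 = 7.5.
Treatment values → pooled ranks: 305→5, 335→4, 425→2.5
Rank sum = 5 + 4 + 2.5 = 11.5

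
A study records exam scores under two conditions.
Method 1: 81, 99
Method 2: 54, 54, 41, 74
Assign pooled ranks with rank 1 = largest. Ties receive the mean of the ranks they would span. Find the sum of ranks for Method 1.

3

Sorted (descending): 99, 81, 74, 54, 54, 41
The 2 values of 54 occupy positions 4–5 → average rank (4+5)/2 = 4.5.
Method 1 values → pooled ranks: 81→2, 99→1
Rank sum = 2 + 1 = 3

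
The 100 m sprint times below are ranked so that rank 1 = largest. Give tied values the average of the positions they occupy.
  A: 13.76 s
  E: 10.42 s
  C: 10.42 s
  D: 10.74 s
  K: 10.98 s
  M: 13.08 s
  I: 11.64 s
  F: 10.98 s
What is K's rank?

Sorted (descending): 13.76, 13.08, 11.64, 10.98, 10.98, 10.74, 10.42, 10.42
The 2 values of 10.98 occupy positions 4–5 → average rank (4+5)/2 = 4.5.
The 2 values of 10.42 occupy positions 7–8 → average rank (7+8)/2 = 7.5.
K has value 10.98 s → rank 4.5.

4.5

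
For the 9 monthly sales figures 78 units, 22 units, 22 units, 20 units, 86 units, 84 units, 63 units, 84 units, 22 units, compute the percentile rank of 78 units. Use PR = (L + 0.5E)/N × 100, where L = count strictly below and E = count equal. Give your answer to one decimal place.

61.1

N = 9.
Strictly below 78: 5. Equal to 78: 1.
PR = (5 + 0.5·1)/9 × 100 = 61.1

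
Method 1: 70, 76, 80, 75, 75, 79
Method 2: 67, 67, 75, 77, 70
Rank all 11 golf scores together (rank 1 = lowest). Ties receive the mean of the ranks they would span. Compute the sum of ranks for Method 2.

Sorted (ascending): 67, 67, 70, 70, 75, 75, 75, 76, 77, 79, 80
The 2 values of 67 occupy positions 1–2 → average rank (1+2)/2 = 1.5.
The 2 values of 70 occupy positions 3–4 → average rank (3+4)/2 = 3.5.
The 3 values of 75 occupy positions 5–7 → average rank 6.
Method 2 values → pooled ranks: 67→1.5, 67→1.5, 75→6, 77→9, 70→3.5
Rank sum = 1.5 + 1.5 + 6 + 9 + 3.5 = 21.5

21.5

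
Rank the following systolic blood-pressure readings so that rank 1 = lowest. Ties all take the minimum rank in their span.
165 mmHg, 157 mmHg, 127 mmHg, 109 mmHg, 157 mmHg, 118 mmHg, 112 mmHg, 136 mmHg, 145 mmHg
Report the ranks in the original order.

Sorted (ascending): 109, 112, 118, 127, 136, 145, 157, 157, 165
The 2 values of 157 occupy positions 7–8 → each gets rank 7.

9, 7, 4, 1, 7, 3, 2, 5, 6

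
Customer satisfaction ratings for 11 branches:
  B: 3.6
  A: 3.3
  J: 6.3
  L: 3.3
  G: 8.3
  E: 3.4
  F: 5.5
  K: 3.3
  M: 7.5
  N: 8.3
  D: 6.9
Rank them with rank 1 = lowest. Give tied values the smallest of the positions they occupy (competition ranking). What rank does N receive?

10

Sorted (ascending): 3.3, 3.3, 3.3, 3.4, 3.6, 5.5, 6.3, 6.9, 7.5, 8.3, 8.3
The 3 values of 3.3 occupy positions 1–3 → each gets rank 1.
The 2 values of 8.3 occupy positions 10–11 → each gets rank 10.
N has value 8.3 → rank 10.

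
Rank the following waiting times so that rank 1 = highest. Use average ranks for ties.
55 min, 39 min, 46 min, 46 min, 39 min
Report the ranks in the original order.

1, 4.5, 2.5, 2.5, 4.5

Sorted (descending): 55, 46, 46, 39, 39
The 2 values of 46 occupy positions 2–3 → average rank (2+3)/2 = 2.5.
The 2 values of 39 occupy positions 4–5 → average rank (4+5)/2 = 4.5.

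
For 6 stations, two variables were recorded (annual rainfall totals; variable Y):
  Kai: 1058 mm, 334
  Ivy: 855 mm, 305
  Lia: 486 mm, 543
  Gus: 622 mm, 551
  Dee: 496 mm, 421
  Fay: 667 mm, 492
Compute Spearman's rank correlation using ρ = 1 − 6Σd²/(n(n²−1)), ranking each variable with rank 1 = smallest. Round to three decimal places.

Ranks of variable 1: 6, 5, 1, 3, 2, 4
Ranks of variable 2: 2, 1, 5, 6, 3, 4
d = r₁ − r₂: 4, 4, -4, -3, -1, 0
d²: 16, 16, 16, 9, 1, 0; Σd² = 58
ρ = 1 − 6·58/(6·35) = 1 − 348/210 = -0.657

-0.657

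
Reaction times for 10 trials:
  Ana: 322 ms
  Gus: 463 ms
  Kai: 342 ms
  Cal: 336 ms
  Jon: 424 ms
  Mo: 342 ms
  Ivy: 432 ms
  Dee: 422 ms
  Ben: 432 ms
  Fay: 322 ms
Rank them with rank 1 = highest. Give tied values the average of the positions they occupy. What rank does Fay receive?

9.5

Sorted (descending): 463, 432, 432, 424, 422, 342, 342, 336, 322, 322
The 2 values of 432 occupy positions 2–3 → average rank (2+3)/2 = 2.5.
The 2 values of 342 occupy positions 6–7 → average rank (6+7)/2 = 6.5.
The 2 values of 322 occupy positions 9–10 → average rank (9+10)/2 = 9.5.
Fay has value 322 ms → rank 9.5.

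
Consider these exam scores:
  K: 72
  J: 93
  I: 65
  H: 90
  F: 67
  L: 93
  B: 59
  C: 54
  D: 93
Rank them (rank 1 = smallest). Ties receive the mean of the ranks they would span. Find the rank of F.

Sorted (ascending): 54, 59, 65, 67, 72, 90, 93, 93, 93
The 3 values of 93 occupy positions 7–9 → average rank 8.
F has value 67 → rank 4.

4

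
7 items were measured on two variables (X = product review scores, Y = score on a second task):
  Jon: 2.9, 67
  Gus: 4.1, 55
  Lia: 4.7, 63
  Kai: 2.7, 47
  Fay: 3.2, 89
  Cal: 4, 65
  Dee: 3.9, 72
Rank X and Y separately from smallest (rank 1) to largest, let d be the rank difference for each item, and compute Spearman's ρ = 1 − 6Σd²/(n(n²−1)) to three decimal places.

Ranks of variable 1: 2, 6, 7, 1, 3, 5, 4
Ranks of variable 2: 5, 2, 3, 1, 7, 4, 6
d = r₁ − r₂: -3, 4, 4, 0, -4, 1, -2
d²: 9, 16, 16, 0, 16, 1, 4; Σd² = 62
ρ = 1 − 6·62/(7·48) = 1 − 372/336 = -0.107

-0.107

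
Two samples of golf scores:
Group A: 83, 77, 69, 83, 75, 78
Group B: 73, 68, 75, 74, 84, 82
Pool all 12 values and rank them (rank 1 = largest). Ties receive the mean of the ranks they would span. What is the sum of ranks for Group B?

43.5

Sorted (descending): 84, 83, 83, 82, 78, 77, 75, 75, 74, 73, 69, 68
The 2 values of 83 occupy positions 2–3 → average rank (2+3)/2 = 2.5.
The 2 values of 75 occupy positions 7–8 → average rank (7+8)/2 = 7.5.
Group B values → pooled ranks: 73→10, 68→12, 75→7.5, 74→9, 84→1, 82→4
Rank sum = 10 + 12 + 7.5 + 9 + 1 + 4 = 43.5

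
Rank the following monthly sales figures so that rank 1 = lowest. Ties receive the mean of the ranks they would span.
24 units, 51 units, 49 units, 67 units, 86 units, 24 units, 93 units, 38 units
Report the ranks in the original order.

Sorted (ascending): 24, 24, 38, 49, 51, 67, 86, 93
The 2 values of 24 occupy positions 1–2 → average rank (1+2)/2 = 1.5.

1.5, 5, 4, 6, 7, 1.5, 8, 3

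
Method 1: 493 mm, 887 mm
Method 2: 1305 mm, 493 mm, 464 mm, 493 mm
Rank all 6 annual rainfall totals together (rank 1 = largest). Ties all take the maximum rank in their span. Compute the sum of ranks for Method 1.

Sorted (descending): 1305, 887, 493, 493, 493, 464
The 3 values of 493 occupy positions 3–5 → each gets rank 5.
Method 1 values → pooled ranks: 493→5, 887→2
Rank sum = 5 + 2 = 7

7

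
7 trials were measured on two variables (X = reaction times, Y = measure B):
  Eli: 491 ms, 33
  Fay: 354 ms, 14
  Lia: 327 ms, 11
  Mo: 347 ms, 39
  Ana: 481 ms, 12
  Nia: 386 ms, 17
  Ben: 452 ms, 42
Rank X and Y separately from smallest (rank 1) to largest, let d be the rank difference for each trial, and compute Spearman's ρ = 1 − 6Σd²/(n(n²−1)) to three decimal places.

0.286

Ranks of variable 1: 7, 3, 1, 2, 6, 4, 5
Ranks of variable 2: 5, 3, 1, 6, 2, 4, 7
d = r₁ − r₂: 2, 0, 0, -4, 4, 0, -2
d²: 4, 0, 0, 16, 16, 0, 4; Σd² = 40
ρ = 1 − 6·40/(7·48) = 1 − 240/336 = 0.286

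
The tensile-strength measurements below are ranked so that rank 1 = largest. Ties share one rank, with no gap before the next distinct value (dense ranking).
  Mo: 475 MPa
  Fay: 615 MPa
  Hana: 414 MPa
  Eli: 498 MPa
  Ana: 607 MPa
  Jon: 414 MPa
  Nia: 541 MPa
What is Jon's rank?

6

Sorted (descending): 615, 607, 541, 498, 475, 414, 414
The 2 values of 414 share dense rank 6.
Remaining distinct values take the next consecutive integers.
Jon has value 414 MPa → rank 6.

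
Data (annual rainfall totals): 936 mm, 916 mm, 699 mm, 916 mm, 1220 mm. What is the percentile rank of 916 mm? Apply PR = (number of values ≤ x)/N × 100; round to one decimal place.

60.0

N = 5.
Strictly below 916: 1. Equal to 916: 2.
PR = 3/5 × 100 = 60.0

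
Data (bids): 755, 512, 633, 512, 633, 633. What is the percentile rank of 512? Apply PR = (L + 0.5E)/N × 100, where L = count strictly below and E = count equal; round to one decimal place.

16.7

N = 6.
Strictly below 512: 0. Equal to 512: 2.
PR = (0 + 0.5·2)/6 × 100 = 16.7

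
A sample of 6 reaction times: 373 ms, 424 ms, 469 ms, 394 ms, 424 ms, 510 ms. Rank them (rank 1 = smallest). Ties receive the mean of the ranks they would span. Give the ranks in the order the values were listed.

Sorted (ascending): 373, 394, 424, 424, 469, 510
The 2 values of 424 occupy positions 3–4 → average rank (3+4)/2 = 3.5.

1, 3.5, 5, 2, 3.5, 6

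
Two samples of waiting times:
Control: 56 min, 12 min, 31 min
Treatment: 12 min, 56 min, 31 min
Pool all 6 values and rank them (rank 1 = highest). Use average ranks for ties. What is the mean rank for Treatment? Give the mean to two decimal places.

Sorted (descending): 56, 56, 31, 31, 12, 12
The 2 values of 56 occupy positions 1–2 → average rank (1+2)/2 = 1.5.
The 2 values of 31 occupy positions 3–4 → average rank (3+4)/2 = 3.5.
The 2 values of 12 occupy positions 5–6 → average rank (5+6)/2 = 5.5.
Treatment values → pooled ranks: 12→5.5, 56→1.5, 31→3.5
Mean rank = (5.5 + 1.5 + 3.5) / 3 = 3.50

3.50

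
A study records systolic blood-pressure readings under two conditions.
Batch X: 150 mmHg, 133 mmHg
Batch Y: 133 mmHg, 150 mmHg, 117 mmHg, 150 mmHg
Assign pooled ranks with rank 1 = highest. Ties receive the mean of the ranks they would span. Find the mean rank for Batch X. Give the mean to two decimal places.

3.25

Sorted (descending): 150, 150, 150, 133, 133, 117
The 3 values of 150 occupy positions 1–3 → average rank 2.
The 2 values of 133 occupy positions 4–5 → average rank (4+5)/2 = 4.5.
Batch X values → pooled ranks: 150→2, 133→4.5
Mean rank = (2 + 4.5) / 2 = 3.25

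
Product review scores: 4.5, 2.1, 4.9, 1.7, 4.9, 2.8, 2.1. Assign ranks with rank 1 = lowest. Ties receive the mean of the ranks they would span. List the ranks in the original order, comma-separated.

Sorted (ascending): 1.7, 2.1, 2.1, 2.8, 4.5, 4.9, 4.9
The 2 values of 2.1 occupy positions 2–3 → average rank (2+3)/2 = 2.5.
The 2 values of 4.9 occupy positions 6–7 → average rank (6+7)/2 = 6.5.

5, 2.5, 6.5, 1, 6.5, 4, 2.5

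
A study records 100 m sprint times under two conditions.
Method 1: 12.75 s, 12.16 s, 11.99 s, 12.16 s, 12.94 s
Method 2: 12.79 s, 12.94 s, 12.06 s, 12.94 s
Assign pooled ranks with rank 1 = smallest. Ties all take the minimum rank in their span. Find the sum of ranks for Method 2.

Sorted (ascending): 11.99, 12.06, 12.16, 12.16, 12.75, 12.79, 12.94, 12.94, 12.94
The 2 values of 12.16 occupy positions 3–4 → each gets rank 3.
The 3 values of 12.94 occupy positions 7–9 → each gets rank 7.
Method 2 values → pooled ranks: 12.79→6, 12.94→7, 12.06→2, 12.94→7
Rank sum = 6 + 7 + 2 + 7 = 22

22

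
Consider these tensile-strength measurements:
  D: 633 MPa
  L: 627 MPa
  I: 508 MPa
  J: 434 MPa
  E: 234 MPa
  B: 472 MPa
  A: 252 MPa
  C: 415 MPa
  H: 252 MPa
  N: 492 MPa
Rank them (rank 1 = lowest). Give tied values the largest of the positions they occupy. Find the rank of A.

Sorted (ascending): 234, 252, 252, 415, 434, 472, 492, 508, 627, 633
The 2 values of 252 occupy positions 2–3 → each gets rank 3.
A has value 252 MPa → rank 3.

3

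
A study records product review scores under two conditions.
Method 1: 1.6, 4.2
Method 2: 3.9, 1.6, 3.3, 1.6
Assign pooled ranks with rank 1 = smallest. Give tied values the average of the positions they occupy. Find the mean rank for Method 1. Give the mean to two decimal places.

4.00

Sorted (ascending): 1.6, 1.6, 1.6, 3.3, 3.9, 4.2
The 3 values of 1.6 occupy positions 1–3 → average rank 2.
Method 1 values → pooled ranks: 1.6→2, 4.2→6
Mean rank = (2 + 6) / 2 = 4.00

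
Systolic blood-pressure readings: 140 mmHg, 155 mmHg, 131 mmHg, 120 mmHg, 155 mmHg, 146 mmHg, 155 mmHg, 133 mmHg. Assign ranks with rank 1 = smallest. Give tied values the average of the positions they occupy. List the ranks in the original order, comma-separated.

4, 7, 2, 1, 7, 5, 7, 3

Sorted (ascending): 120, 131, 133, 140, 146, 155, 155, 155
The 3 values of 155 occupy positions 6–8 → average rank 7.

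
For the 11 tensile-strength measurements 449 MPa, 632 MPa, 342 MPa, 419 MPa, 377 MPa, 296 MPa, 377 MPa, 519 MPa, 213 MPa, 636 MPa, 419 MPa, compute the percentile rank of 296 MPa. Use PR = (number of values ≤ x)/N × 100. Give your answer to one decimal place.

N = 11.
Strictly below 296: 1. Equal to 296: 1.
PR = 2/11 × 100 = 18.2

18.2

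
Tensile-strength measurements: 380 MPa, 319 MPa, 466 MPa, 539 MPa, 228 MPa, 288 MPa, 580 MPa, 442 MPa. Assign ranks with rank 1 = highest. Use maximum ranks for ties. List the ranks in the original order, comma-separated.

5, 6, 3, 2, 8, 7, 1, 4

Sorted (descending): 580, 539, 466, 442, 380, 319, 288, 228
No ties — each value takes its position as its rank.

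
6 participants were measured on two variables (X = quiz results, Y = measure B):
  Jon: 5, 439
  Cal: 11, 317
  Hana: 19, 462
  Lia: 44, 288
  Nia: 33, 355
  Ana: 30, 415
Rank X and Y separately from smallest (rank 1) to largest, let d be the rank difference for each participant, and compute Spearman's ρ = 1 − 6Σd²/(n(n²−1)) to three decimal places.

-0.543

Ranks of variable 1: 1, 2, 3, 6, 5, 4
Ranks of variable 2: 5, 2, 6, 1, 3, 4
d = r₁ − r₂: -4, 0, -3, 5, 2, 0
d²: 16, 0, 9, 25, 4, 0; Σd² = 54
ρ = 1 − 6·54/(6·35) = 1 − 324/210 = -0.543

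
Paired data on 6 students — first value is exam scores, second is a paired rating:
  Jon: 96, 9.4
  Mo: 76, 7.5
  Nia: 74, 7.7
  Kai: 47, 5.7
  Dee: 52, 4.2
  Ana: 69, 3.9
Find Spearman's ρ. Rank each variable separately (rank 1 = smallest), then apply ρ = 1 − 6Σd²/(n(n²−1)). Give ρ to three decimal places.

0.714

Ranks of variable 1: 6, 5, 4, 1, 2, 3
Ranks of variable 2: 6, 4, 5, 3, 2, 1
d = r₁ − r₂: 0, 1, -1, -2, 0, 2
d²: 0, 1, 1, 4, 0, 4; Σd² = 10
ρ = 1 − 6·10/(6·35) = 1 − 60/210 = 0.714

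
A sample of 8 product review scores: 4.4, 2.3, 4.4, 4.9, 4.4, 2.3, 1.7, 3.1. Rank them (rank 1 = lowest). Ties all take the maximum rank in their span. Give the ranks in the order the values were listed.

Sorted (ascending): 1.7, 2.3, 2.3, 3.1, 4.4, 4.4, 4.4, 4.9
The 2 values of 2.3 occupy positions 2–3 → each gets rank 3.
The 3 values of 4.4 occupy positions 5–7 → each gets rank 7.

7, 3, 7, 8, 7, 3, 1, 4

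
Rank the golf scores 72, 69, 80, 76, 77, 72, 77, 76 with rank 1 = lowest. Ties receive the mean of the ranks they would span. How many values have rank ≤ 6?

5

Sorted (ascending): 69, 72, 72, 76, 76, 77, 77, 80
The 2 values of 72 occupy positions 2–3 → average rank (2+3)/2 = 2.5.
The 2 values of 76 occupy positions 4–5 → average rank (4+5)/2 = 4.5.
The 2 values of 77 occupy positions 6–7 → average rank (6+7)/2 = 6.5.
Ranks ≤ 6: {1, 2.5, 2.5, 4.5, 4.5} → 5 values.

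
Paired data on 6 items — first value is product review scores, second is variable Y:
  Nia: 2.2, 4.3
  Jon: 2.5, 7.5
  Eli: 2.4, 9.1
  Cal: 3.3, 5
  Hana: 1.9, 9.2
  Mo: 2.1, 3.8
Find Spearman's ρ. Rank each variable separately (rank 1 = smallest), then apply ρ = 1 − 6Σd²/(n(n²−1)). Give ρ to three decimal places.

Ranks of variable 1: 3, 5, 4, 6, 1, 2
Ranks of variable 2: 2, 4, 5, 3, 6, 1
d = r₁ − r₂: 1, 1, -1, 3, -5, 1
d²: 1, 1, 1, 9, 25, 1; Σd² = 38
ρ = 1 − 6·38/(6·35) = 1 − 228/210 = -0.086

-0.086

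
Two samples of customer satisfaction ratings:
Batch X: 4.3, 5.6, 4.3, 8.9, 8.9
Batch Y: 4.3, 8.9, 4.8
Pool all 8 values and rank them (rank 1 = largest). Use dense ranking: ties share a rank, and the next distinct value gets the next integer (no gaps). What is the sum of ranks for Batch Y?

8

Sorted (descending): 8.9, 8.9, 8.9, 5.6, 4.8, 4.3, 4.3, 4.3
The 3 values of 8.9 share dense rank 1.
The 3 values of 4.3 share dense rank 4.
Remaining distinct values take the next consecutive integers.
Batch Y values → pooled ranks: 4.3→4, 8.9→1, 4.8→3
Rank sum = 4 + 1 + 3 = 8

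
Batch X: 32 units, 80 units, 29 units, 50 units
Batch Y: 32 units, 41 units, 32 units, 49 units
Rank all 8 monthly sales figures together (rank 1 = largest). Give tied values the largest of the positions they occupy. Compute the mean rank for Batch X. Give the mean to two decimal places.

Sorted (descending): 80, 50, 49, 41, 32, 32, 32, 29
The 3 values of 32 occupy positions 5–7 → each gets rank 7.
Batch X values → pooled ranks: 32→7, 80→1, 29→8, 50→2
Mean rank = (7 + 1 + 8 + 2) / 4 = 4.50

4.50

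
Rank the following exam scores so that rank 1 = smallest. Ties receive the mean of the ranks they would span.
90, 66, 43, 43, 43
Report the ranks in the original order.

Sorted (ascending): 43, 43, 43, 66, 90
The 3 values of 43 occupy positions 1–3 → average rank 2.

5, 4, 2, 2, 2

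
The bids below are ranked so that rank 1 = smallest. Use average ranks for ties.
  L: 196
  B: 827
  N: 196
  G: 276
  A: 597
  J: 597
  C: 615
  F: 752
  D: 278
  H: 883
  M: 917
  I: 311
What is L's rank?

Sorted (ascending): 196, 196, 276, 278, 311, 597, 597, 615, 752, 827, 883, 917
The 2 values of 196 occupy positions 1–2 → average rank (1+2)/2 = 1.5.
The 2 values of 597 occupy positions 6–7 → average rank (6+7)/2 = 6.5.
L has value 196 → rank 1.5.

1.5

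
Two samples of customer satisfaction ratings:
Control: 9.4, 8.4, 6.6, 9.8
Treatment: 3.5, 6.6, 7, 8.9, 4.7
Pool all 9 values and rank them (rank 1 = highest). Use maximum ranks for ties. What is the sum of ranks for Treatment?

Sorted (descending): 9.8, 9.4, 8.9, 8.4, 7, 6.6, 6.6, 4.7, 3.5
The 2 values of 6.6 occupy positions 6–7 → each gets rank 7.
Treatment values → pooled ranks: 3.5→9, 6.6→7, 7→5, 8.9→3, 4.7→8
Rank sum = 9 + 7 + 5 + 3 + 8 = 32

32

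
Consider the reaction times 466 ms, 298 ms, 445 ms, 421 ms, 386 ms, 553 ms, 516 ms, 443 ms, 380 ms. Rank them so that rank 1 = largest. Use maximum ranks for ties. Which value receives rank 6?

421

Sorted (descending): 553, 516, 466, 445, 443, 421, 386, 380, 298
No ties — each value takes its position as its rank.
Rank 6 → value 421.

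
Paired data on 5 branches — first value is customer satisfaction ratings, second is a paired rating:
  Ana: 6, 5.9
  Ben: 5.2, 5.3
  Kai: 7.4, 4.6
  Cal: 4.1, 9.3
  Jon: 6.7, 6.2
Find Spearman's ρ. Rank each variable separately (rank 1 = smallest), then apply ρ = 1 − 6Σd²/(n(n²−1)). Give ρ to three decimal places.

-0.600

Ranks of variable 1: 3, 2, 5, 1, 4
Ranks of variable 2: 3, 2, 1, 5, 4
d = r₁ − r₂: 0, 0, 4, -4, 0
d²: 0, 0, 16, 16, 0; Σd² = 32
ρ = 1 − 6·32/(5·24) = 1 − 192/120 = -0.600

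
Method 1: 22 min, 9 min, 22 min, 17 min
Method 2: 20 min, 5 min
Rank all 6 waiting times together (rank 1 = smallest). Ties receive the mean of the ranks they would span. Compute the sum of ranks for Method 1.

16

Sorted (ascending): 5, 9, 17, 20, 22, 22
The 2 values of 22 occupy positions 5–6 → average rank (5+6)/2 = 5.5.
Method 1 values → pooled ranks: 22→5.5, 9→2, 22→5.5, 17→3
Rank sum = 5.5 + 2 + 5.5 + 3 = 16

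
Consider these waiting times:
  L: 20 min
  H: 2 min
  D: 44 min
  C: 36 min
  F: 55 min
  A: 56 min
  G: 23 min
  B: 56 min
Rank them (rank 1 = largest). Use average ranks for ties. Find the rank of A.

Sorted (descending): 56, 56, 55, 44, 36, 23, 20, 2
The 2 values of 56 occupy positions 1–2 → average rank (1+2)/2 = 1.5.
A has value 56 min → rank 1.5.

1.5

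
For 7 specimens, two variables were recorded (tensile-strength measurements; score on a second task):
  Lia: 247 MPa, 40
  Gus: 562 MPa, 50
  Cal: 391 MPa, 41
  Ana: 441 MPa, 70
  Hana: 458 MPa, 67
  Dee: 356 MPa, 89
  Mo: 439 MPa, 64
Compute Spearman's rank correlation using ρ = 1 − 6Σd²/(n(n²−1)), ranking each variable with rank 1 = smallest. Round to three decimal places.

Ranks of variable 1: 1, 7, 3, 5, 6, 2, 4
Ranks of variable 2: 1, 3, 2, 6, 5, 7, 4
d = r₁ − r₂: 0, 4, 1, -1, 1, -5, 0
d²: 0, 16, 1, 1, 1, 25, 0; Σd² = 44
ρ = 1 − 6·44/(7·48) = 1 − 264/336 = 0.214

0.214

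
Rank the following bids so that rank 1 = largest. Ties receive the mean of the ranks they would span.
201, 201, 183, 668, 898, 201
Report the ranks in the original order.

Sorted (descending): 898, 668, 201, 201, 201, 183
The 3 values of 201 occupy positions 3–5 → average rank 4.

4, 4, 6, 2, 1, 4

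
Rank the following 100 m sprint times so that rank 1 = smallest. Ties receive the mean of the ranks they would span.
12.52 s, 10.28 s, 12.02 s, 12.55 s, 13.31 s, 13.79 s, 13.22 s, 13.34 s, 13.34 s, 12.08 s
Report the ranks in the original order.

Sorted (ascending): 10.28, 12.02, 12.08, 12.52, 12.55, 13.22, 13.31, 13.34, 13.34, 13.79
The 2 values of 13.34 occupy positions 8–9 → average rank (8+9)/2 = 8.5.

4, 1, 2, 5, 7, 10, 6, 8.5, 8.5, 3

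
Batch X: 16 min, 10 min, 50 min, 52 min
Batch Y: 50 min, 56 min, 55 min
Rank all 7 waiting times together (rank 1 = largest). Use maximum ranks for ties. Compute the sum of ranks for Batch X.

Sorted (descending): 56, 55, 52, 50, 50, 16, 10
The 2 values of 50 occupy positions 4–5 → each gets rank 5.
Batch X values → pooled ranks: 16→6, 10→7, 50→5, 52→3
Rank sum = 6 + 7 + 5 + 3 = 21

21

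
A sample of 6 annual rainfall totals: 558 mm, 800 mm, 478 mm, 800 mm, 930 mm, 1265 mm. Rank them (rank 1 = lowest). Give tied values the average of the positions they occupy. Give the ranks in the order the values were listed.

Sorted (ascending): 478, 558, 800, 800, 930, 1265
The 2 values of 800 occupy positions 3–4 → average rank (3+4)/2 = 3.5.

2, 3.5, 1, 3.5, 5, 6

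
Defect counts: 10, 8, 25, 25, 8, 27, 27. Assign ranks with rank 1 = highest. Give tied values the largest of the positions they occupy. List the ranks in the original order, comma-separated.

5, 7, 4, 4, 7, 2, 2

Sorted (descending): 27, 27, 25, 25, 10, 8, 8
The 2 values of 27 occupy positions 1–2 → each gets rank 2.
The 2 values of 25 occupy positions 3–4 → each gets rank 4.
The 2 values of 8 occupy positions 6–7 → each gets rank 7.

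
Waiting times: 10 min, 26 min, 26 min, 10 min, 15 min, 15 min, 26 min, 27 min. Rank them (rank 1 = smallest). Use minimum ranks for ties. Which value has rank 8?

27

Sorted (ascending): 10, 10, 15, 15, 26, 26, 26, 27
The 2 values of 10 occupy positions 1–2 → each gets rank 1.
The 2 values of 15 occupy positions 3–4 → each gets rank 3.
The 3 values of 26 occupy positions 5–7 → each gets rank 5.
Rank 8 → value 27.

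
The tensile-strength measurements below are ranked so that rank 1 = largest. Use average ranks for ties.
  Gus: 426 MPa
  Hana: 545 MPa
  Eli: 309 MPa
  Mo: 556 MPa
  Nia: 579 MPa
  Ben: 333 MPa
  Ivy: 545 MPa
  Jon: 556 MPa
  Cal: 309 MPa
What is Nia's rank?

1

Sorted (descending): 579, 556, 556, 545, 545, 426, 333, 309, 309
The 2 values of 556 occupy positions 2–3 → average rank (2+3)/2 = 2.5.
The 2 values of 545 occupy positions 4–5 → average rank (4+5)/2 = 4.5.
The 2 values of 309 occupy positions 8–9 → average rank (8+9)/2 = 8.5.
Nia has value 579 MPa → rank 1.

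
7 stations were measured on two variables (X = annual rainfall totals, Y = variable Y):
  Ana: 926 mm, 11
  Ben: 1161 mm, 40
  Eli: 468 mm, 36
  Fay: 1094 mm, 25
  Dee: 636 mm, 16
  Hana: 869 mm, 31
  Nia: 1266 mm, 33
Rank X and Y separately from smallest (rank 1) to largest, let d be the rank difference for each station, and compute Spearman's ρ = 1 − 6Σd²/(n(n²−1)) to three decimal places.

0.214

Ranks of variable 1: 4, 6, 1, 5, 2, 3, 7
Ranks of variable 2: 1, 7, 6, 3, 2, 4, 5
d = r₁ − r₂: 3, -1, -5, 2, 0, -1, 2
d²: 9, 1, 25, 4, 0, 1, 4; Σd² = 44
ρ = 1 − 6·44/(7·48) = 1 − 264/336 = 0.214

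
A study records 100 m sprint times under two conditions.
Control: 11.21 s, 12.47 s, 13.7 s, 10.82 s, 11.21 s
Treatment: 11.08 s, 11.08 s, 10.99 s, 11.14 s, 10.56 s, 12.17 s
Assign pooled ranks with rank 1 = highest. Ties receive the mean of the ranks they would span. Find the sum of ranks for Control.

22

Sorted (descending): 13.7, 12.47, 12.17, 11.21, 11.21, 11.14, 11.08, 11.08, 10.99, 10.82, 10.56
The 2 values of 11.21 occupy positions 4–5 → average rank (4+5)/2 = 4.5.
The 2 values of 11.08 occupy positions 7–8 → average rank (7+8)/2 = 7.5.
Control values → pooled ranks: 11.21→4.5, 12.47→2, 13.7→1, 10.82→10, 11.21→4.5
Rank sum = 4.5 + 2 + 1 + 10 + 4.5 = 22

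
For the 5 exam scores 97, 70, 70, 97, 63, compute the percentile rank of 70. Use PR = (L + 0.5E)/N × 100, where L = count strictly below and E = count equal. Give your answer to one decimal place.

40.0

N = 5.
Strictly below 70: 1. Equal to 70: 2.
PR = (1 + 0.5·2)/5 × 100 = 40.0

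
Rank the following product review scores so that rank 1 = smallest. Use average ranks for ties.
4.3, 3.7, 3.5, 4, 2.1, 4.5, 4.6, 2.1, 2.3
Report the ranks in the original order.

7, 5, 4, 6, 1.5, 8, 9, 1.5, 3

Sorted (ascending): 2.1, 2.1, 2.3, 3.5, 3.7, 4, 4.3, 4.5, 4.6
The 2 values of 2.1 occupy positions 1–2 → average rank (1+2)/2 = 1.5.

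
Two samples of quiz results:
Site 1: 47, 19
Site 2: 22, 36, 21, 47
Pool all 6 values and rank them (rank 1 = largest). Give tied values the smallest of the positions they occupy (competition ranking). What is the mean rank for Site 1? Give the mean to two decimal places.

3.50

Sorted (descending): 47, 47, 36, 22, 21, 19
The 2 values of 47 occupy positions 1–2 → each gets rank 1.
Site 1 values → pooled ranks: 47→1, 19→6
Mean rank = (1 + 6) / 2 = 3.50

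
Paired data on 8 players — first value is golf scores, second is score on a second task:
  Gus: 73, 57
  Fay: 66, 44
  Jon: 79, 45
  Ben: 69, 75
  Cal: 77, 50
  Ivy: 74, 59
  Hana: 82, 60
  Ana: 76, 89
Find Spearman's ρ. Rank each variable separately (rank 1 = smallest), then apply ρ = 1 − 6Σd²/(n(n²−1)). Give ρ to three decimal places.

0.119

Ranks of variable 1: 3, 1, 7, 2, 6, 4, 8, 5
Ranks of variable 2: 4, 1, 2, 7, 3, 5, 6, 8
d = r₁ − r₂: -1, 0, 5, -5, 3, -1, 2, -3
d²: 1, 0, 25, 25, 9, 1, 4, 9; Σd² = 74
ρ = 1 − 6·74/(8·63) = 1 − 444/504 = 0.119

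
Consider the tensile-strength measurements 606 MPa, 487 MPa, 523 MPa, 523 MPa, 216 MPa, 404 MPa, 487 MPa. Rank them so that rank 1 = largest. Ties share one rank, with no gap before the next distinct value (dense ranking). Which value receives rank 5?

Sorted (descending): 606, 523, 523, 487, 487, 404, 216
The 2 values of 523 share dense rank 2.
The 2 values of 487 share dense rank 3.
Remaining distinct values take the next consecutive integers.
Rank 5 → value 216.

216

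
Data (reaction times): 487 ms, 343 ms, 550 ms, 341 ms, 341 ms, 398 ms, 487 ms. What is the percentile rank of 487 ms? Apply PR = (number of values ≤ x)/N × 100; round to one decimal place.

N = 7.
Strictly below 487: 4. Equal to 487: 2.
PR = 6/7 × 100 = 85.7

85.7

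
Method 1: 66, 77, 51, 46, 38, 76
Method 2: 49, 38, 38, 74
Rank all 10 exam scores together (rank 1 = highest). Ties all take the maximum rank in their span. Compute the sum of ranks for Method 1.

29

Sorted (descending): 77, 76, 74, 66, 51, 49, 46, 38, 38, 38
The 3 values of 38 occupy positions 8–10 → each gets rank 10.
Method 1 values → pooled ranks: 66→4, 77→1, 51→5, 46→7, 38→10, 76→2
Rank sum = 4 + 1 + 5 + 7 + 10 + 2 = 29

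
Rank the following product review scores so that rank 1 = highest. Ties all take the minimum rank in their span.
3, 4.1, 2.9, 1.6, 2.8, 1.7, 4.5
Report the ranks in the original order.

Sorted (descending): 4.5, 4.1, 3, 2.9, 2.8, 1.7, 1.6
No ties — each value takes its position as its rank.

3, 2, 4, 7, 5, 6, 1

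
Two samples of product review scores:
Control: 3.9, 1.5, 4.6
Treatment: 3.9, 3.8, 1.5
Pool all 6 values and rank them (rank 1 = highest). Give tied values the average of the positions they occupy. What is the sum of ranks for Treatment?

12

Sorted (descending): 4.6, 3.9, 3.9, 3.8, 1.5, 1.5
The 2 values of 3.9 occupy positions 2–3 → average rank (2+3)/2 = 2.5.
The 2 values of 1.5 occupy positions 5–6 → average rank (5+6)/2 = 5.5.
Treatment values → pooled ranks: 3.9→2.5, 3.8→4, 1.5→5.5
Rank sum = 2.5 + 4 + 5.5 = 12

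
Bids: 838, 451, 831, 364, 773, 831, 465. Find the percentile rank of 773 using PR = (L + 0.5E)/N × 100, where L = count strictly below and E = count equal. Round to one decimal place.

N = 7.
Strictly below 773: 3. Equal to 773: 1.
PR = (3 + 0.5·1)/7 × 100 = 50.0

50.0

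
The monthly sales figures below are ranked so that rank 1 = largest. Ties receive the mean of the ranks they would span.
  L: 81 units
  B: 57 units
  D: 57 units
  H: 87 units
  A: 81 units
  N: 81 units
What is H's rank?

Sorted (descending): 87, 81, 81, 81, 57, 57
The 3 values of 81 occupy positions 2–4 → average rank 3.
The 2 values of 57 occupy positions 5–6 → average rank (5+6)/2 = 5.5.
H has value 87 units → rank 1.

1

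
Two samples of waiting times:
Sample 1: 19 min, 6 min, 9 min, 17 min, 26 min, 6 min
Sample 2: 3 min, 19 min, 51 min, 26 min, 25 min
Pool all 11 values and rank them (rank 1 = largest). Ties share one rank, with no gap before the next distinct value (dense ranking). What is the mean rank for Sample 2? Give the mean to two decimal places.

3.60

Sorted (descending): 51, 26, 26, 25, 19, 19, 17, 9, 6, 6, 3
The 2 values of 26 share dense rank 2.
The 2 values of 19 share dense rank 4.
The 2 values of 6 share dense rank 7.
Remaining distinct values take the next consecutive integers.
Sample 2 values → pooled ranks: 3→8, 19→4, 51→1, 26→2, 25→3
Mean rank = (8 + 4 + 1 + 2 + 3) / 5 = 3.60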